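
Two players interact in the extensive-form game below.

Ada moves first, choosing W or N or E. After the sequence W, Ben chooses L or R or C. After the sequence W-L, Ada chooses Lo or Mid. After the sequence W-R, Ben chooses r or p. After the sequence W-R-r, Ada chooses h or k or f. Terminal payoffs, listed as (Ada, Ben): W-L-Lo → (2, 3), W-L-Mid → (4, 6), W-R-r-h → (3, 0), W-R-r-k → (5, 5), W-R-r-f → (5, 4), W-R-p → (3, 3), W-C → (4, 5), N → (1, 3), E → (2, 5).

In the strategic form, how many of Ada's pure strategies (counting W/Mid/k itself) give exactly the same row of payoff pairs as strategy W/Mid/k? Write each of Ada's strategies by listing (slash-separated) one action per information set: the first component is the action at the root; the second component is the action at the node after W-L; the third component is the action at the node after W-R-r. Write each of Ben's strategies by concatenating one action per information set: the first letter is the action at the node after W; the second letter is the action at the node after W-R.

1

Row for W/Mid/k (columns Lr, Lp, Rr, Rp, Cr, Cp): (4,6) (4,6) (5,5) (3,3) (4,5) (4,5).
Every one of Ada's information sets is on the play path for some reply by Ben when Ada follows W/Mid/k.
Changing the action at any of them therefore changes at least one column, so only W/Mid/k itself gives this row.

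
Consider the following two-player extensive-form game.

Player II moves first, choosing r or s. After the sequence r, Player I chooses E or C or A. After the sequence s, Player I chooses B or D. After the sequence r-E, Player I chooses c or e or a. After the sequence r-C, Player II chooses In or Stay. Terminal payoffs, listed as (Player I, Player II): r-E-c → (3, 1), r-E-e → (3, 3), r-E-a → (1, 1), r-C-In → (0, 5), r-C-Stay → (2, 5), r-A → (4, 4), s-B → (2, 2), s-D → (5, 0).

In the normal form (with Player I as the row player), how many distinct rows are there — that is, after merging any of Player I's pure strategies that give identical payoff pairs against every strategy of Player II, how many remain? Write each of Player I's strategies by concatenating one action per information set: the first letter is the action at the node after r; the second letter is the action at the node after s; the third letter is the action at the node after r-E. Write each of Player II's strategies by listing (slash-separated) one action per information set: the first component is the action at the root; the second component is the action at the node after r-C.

Player I has 18 pure strategies: EBc, EBe, EBa, EDc, EDe, EDa, CBc, CBe, CBa, CDc, CDe, CDa, ABc, ABe, ABa, ADc, ADe, ADa. Columns: r/In, r/Stay, s/In, s/Stay.
{EBc} → row (3,1) (3,1) (2,2) (2,2)
{EBe} → row (3,3) (3,3) (2,2) (2,2)
{EBa} → row (1,1) (1,1) (2,2) (2,2)
{EDc} → row (3,1) (3,1) (5,0) (5,0)
{EDe} → row (3,3) (3,3) (5,0) (5,0)
{EDa} → row (1,1) (1,1) (5,0) (5,0)
{CBc, CBe, CBa} → row (0,5) (2,5) (2,2) (2,2)
{CDc, CDe, CDa} → row (0,5) (2,5) (5,0) (5,0)
{ABc, ABe, ABa} → row (4,4) (4,4) (2,2) (2,2)
{ADc, ADe, ADa} → row (4,4) (4,4) (5,0) (5,0)
That's 10 distinct rows out of 18 strategies.

10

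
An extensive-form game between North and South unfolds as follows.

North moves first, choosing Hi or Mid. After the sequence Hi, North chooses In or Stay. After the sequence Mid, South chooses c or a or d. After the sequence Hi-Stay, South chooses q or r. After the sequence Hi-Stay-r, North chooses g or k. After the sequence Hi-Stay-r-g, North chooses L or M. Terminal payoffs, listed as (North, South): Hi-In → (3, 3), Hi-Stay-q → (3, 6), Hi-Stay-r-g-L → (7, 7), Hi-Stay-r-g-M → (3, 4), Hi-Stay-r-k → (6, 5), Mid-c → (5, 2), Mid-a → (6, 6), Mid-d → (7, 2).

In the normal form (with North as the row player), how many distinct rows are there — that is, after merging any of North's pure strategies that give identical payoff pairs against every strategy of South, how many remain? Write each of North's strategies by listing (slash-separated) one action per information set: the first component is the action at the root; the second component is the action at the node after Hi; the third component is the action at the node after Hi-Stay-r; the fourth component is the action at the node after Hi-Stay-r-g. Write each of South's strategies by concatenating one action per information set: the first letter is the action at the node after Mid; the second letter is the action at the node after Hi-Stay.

5

North has 16 pure strategies: Hi/In/g/L, Hi/In/g/M, Hi/In/k/L, Hi/In/k/M, Hi/Stay/g/L, Hi/Stay/g/M, Hi/Stay/k/L, Hi/Stay/k/M, Mid/In/g/L, Mid/In/g/M, Mid/In/k/L, Mid/In/k/M, Mid/Stay/g/L, Mid/Stay/g/M, Mid/Stay/k/L, Mid/Stay/k/M. Columns: cq, cr, aq, ar, dq, dr.
{Hi/In/g/L, Hi/In/g/M, Hi/In/k/L, Hi/In/k/M} → row (3,3) (3,3) (3,3) (3,3) (3,3) (3,3)
{Hi/Stay/g/L} → row (3,6) (7,7) (3,6) (7,7) (3,6) (7,7)
{Hi/Stay/g/M} → row (3,6) (3,4) (3,6) (3,4) (3,6) (3,4)
{Hi/Stay/k/L, Hi/Stay/k/M} → row (3,6) (6,5) (3,6) (6,5) (3,6) (6,5)
{Mid/In/g/L, Mid/In/g/M, Mid/In/k/L, Mid/In/k/M, Mid/Stay/g/L, Mid/Stay/g/M, Mid/Stay/k/L, Mid/Stay/k/M} → row (5,2) (5,2) (6,6) (6,6) (7,2) (7,2)
That's 5 distinct rows out of 16 strategies.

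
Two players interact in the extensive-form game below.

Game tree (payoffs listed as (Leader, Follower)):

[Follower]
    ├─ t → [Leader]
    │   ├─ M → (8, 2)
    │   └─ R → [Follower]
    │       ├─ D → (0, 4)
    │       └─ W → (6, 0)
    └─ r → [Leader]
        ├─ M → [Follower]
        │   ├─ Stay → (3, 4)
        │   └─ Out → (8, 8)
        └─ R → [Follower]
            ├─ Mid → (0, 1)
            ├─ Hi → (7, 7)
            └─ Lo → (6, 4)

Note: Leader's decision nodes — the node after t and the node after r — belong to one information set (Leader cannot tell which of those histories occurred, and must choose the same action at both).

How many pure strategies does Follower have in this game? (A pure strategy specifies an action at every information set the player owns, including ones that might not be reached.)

24

Follower owns the root with actions {t, r} — two choices.
Follower owns the node after t-R with actions {D, W} — two choices.
Follower owns the node after r-M with actions {Stay, Out} — two choices.
Follower owns the node after r-R with actions {Mid, Hi, Lo} — three choices.
A pure strategy fixes one action at each information set independently, so the count is the product 2 × 2 × 2 × 3 = 24.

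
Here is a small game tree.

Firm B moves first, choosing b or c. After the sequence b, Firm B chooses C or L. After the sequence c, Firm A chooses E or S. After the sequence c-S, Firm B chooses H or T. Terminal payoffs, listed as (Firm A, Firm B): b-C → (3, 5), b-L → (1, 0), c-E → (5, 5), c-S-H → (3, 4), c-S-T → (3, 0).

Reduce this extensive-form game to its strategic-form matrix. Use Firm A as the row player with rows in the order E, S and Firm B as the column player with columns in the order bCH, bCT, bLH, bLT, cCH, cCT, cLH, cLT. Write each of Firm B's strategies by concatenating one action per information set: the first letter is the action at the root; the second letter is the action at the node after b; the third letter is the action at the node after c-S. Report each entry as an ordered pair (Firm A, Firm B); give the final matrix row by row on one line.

E: (3,5) (3,5) (1,0) (1,0) (5,5) (5,5) (5,5) (5,5) | S: (3,5) (3,5) (1,0) (1,0) (3,4) (3,0) (3,4) (3,0)

Row E: bCH→(3,5), bCT→(3,5), bLH→(1,0), bLT→(1,0), cCH→(5,5), cCT→(5,5), cLH→(5,5), cLT→(5,5)
Row S: bCH→(3,5), bCT→(3,5), bLH→(1,0), bLT→(1,0), cCH→(3,4), cCT→(3,0), cLH→(3,4), cLT→(3,0)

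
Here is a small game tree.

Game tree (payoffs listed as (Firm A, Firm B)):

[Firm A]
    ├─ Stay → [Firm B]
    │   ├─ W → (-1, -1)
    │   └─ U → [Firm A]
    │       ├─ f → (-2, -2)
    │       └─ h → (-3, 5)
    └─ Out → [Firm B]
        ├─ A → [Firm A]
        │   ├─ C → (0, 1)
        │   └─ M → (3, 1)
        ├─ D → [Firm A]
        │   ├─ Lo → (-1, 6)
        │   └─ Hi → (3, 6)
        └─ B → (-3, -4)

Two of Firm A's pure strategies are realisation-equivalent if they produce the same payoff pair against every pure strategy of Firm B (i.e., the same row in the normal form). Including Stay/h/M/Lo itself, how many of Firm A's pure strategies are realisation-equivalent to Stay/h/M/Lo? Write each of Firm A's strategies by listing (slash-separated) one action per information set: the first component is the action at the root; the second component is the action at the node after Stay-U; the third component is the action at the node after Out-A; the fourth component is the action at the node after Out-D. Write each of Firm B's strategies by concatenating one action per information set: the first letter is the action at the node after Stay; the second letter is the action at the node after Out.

4

Row for Stay/h/M/Lo (columns WA, WD, WB, UA, UD, UB): (-1,-1) (-1,-1) (-1,-1) (-3,5) (-3,5) (-3,5).
Under Stay/h/M/Lo, Firm A's choice at the node after Out-A and at the node after Out-D can never be reached regardless of what Firm B does, so varying those choices leaves every outcome unchanged.
Holding the reachable choices fixed and varying the unreachable ones freely already gives 2 × 2 = 4 equivalent strategies.
No other strategy reproduces this row, so those 4 are the full class: Stay/h/C/Lo, Stay/h/C/Hi, Stay/h/M/Lo, Stay/h/M/Hi.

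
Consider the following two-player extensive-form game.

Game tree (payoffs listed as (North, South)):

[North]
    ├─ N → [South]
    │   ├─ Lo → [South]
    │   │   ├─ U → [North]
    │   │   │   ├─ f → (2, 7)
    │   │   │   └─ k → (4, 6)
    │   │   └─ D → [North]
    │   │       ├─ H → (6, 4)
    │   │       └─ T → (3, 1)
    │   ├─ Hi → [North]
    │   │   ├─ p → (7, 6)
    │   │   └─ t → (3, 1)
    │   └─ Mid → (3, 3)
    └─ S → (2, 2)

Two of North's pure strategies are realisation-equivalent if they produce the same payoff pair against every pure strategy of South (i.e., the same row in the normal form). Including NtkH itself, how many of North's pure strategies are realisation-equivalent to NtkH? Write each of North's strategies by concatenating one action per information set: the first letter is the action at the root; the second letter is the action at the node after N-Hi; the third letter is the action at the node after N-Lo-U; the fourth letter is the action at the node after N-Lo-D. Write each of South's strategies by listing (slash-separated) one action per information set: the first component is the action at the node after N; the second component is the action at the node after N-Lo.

1

Row for NtkH (columns Lo/U, Lo/D, Hi/U, Hi/D, Mid/U, Mid/D): (4,6) (6,4) (3,1) (3,1) (3,3) (3,3).
Every one of North's information sets is on the play path for some reply by South when North follows NtkH.
Changing the action at any of them therefore changes at least one column, so only NtkH itself gives this row.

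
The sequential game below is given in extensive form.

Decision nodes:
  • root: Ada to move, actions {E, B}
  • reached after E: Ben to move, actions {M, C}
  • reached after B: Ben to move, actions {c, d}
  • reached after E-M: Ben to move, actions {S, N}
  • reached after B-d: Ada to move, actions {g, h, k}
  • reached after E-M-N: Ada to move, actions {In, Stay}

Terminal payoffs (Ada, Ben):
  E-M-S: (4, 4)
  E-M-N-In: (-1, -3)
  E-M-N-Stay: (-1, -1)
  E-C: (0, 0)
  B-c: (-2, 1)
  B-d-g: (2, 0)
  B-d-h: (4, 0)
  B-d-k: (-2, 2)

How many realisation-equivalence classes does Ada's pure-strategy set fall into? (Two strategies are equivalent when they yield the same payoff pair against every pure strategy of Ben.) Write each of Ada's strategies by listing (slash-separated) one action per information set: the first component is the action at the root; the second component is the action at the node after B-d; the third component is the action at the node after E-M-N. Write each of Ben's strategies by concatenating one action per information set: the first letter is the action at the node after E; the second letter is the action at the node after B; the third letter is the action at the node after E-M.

Ada has 12 pure strategies: E/g/In, E/g/Stay, E/h/In, E/h/Stay, E/k/In, E/k/Stay, B/g/In, B/g/Stay, B/h/In, B/h/Stay, B/k/In, B/k/Stay. Columns: McS, McN, MdS, MdN, CcS, CcN, CdS, CdN.
{E/g/In, E/h/In, E/k/In} → row (4,4) (-1,-3) (4,4) (-1,-3) (0,0) (0,0) (0,0) (0,0)
{E/g/Stay, E/h/Stay, E/k/Stay} → row (4,4) (-1,-1) (4,4) (-1,-1) (0,0) (0,0) (0,0) (0,0)
{B/g/In, B/g/Stay} → row (-2,1) (-2,1) (2,0) (2,0) (-2,1) (-2,1) (2,0) (2,0)
{B/h/In, B/h/Stay} → row (-2,1) (-2,1) (4,0) (4,0) (-2,1) (-2,1) (4,0) (4,0)
{B/k/In, B/k/Stay} → row (-2,1) (-2,1) (-2,2) (-2,2) (-2,1) (-2,1) (-2,2) (-2,2)
That's 5 distinct rows out of 12 strategies.

5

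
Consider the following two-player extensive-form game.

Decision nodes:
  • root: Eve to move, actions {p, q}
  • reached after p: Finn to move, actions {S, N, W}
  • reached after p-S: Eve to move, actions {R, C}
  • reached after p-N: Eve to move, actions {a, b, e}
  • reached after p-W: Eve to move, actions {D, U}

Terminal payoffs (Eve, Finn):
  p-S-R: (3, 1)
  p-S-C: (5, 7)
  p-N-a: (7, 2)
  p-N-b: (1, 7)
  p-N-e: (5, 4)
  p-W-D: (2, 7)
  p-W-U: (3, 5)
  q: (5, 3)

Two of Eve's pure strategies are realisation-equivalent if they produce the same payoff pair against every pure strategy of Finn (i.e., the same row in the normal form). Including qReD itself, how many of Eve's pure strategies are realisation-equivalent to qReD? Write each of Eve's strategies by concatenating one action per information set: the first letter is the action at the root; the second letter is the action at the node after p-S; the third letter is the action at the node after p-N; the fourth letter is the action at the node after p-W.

12

Row for qReD (columns S, N, W): (5,3) (5,3) (5,3).
Under qReD, Eve's choice at the node after p-S and at the node after p-N and at the node after p-W can never be reached regardless of what Finn does, so varying those choices leaves every outcome unchanged.
Holding the reachable choices fixed and varying the unreachable ones freely already gives 2 × 3 × 2 = 12 equivalent strategies.
No other strategy reproduces this row, so those 12 are the full class: qRaD, qRaU, qRbD, qRbU, qReD, qReU, qCaD, qCaU, qCbD, qCbU, qCeD, qCeU.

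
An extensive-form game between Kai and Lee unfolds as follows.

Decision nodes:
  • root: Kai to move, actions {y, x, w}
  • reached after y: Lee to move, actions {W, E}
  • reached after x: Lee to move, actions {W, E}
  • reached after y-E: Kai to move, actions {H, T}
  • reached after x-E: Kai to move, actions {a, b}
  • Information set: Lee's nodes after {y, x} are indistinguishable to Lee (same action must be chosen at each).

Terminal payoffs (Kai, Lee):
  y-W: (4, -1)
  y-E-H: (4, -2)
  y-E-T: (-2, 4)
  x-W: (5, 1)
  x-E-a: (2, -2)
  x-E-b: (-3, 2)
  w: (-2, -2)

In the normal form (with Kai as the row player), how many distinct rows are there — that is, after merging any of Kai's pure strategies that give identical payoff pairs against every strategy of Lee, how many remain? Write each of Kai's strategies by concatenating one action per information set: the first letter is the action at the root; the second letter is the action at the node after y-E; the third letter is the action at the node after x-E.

Kai has 12 pure strategies: yHa, yHb, yTa, yTb, xHa, xHb, xTa, xTb, wHa, wHb, wTa, wTb. Columns: W, E.
{yHa, yHb} → row (4,-1) (4,-2)
{yTa, yTb} → row (4,-1) (-2,4)
{xHa, xTa} → row (5,1) (2,-2)
{xHb, xTb} → row (5,1) (-3,2)
{wHa, wHb, wTa, wTb} → row (-2,-2) (-2,-2)
That's 5 distinct rows out of 12 strategies.

5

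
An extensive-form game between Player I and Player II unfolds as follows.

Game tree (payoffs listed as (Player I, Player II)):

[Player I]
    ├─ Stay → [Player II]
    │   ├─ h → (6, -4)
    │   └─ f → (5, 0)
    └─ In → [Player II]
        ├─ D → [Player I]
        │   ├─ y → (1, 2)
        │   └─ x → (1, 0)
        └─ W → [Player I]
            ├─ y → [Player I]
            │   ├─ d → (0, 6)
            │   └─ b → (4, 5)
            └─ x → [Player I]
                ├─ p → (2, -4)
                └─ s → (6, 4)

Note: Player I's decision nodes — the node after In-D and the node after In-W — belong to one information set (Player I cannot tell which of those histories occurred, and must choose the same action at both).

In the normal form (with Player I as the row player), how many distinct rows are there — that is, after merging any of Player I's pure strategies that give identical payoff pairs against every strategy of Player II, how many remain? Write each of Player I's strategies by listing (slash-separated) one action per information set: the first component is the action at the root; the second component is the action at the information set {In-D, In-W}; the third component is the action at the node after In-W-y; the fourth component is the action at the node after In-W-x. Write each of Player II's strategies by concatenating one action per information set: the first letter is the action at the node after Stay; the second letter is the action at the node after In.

Player I has 16 pure strategies: Stay/y/d/p, Stay/y/d/s, Stay/y/b/p, Stay/y/b/s, Stay/x/d/p, Stay/x/d/s, Stay/x/b/p, Stay/x/b/s, In/y/d/p, In/y/d/s, In/y/b/p, In/y/b/s, In/x/d/p, In/x/d/s, In/x/b/p, In/x/b/s. Columns: hD, hW, fD, fW.
{Stay/y/d/p, Stay/y/d/s, Stay/y/b/p, Stay/y/b/s, Stay/x/d/p, Stay/x/d/s, Stay/x/b/p, Stay/x/b/s} → row (6,-4) (6,-4) (5,0) (5,0)
{In/y/d/p, In/y/d/s} → row (1,2) (0,6) (1,2) (0,6)
{In/y/b/p, In/y/b/s} → row (1,2) (4,5) (1,2) (4,5)
{In/x/d/p, In/x/b/p} → row (1,0) (2,-4) (1,0) (2,-4)
{In/x/d/s, In/x/b/s} → row (1,0) (6,4) (1,0) (6,4)
That's 5 distinct rows out of 16 strategies.

5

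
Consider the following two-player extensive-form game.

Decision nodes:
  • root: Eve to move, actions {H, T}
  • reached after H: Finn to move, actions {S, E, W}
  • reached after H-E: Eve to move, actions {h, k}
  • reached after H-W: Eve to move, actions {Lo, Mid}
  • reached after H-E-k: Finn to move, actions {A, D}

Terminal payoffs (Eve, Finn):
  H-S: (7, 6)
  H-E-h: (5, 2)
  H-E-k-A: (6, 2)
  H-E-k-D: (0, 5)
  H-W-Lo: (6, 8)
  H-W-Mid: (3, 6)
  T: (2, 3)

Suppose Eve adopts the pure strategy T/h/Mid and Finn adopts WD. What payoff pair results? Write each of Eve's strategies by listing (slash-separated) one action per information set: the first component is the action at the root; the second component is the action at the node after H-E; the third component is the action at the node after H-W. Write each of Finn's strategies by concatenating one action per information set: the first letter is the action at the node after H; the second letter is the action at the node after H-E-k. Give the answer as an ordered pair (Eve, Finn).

Trace the play path from the root:
  Eve plays T
→ terminal payoff (2, 3).
(Eve's choice at the node after H-E is never reached on this path, so it doesn't affect the outcome.)

(2, 3)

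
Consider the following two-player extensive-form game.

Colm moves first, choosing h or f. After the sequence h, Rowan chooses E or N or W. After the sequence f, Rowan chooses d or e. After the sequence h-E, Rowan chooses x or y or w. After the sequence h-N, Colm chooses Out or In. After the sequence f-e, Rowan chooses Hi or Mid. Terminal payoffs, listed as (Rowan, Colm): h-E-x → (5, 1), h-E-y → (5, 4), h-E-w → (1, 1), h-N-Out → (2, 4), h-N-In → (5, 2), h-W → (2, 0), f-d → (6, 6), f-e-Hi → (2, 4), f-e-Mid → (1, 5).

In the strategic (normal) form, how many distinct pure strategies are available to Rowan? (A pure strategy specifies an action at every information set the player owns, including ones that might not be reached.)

36

Rowan owns the node after h with actions {E, N, W} — three choices.
Rowan owns the node after f with actions {d, e} — two choices.
Rowan owns the node after h-E with actions {x, y, w} — three choices.
Rowan owns the node after f-e with actions {Hi, Mid} — two choices.
A pure strategy fixes one action at each information set independently, so the count is the product 3 × 2 × 3 × 2 = 36.
(For reference, Colm has 4 pure strategies, giving a 36×4 normal-form matrix.)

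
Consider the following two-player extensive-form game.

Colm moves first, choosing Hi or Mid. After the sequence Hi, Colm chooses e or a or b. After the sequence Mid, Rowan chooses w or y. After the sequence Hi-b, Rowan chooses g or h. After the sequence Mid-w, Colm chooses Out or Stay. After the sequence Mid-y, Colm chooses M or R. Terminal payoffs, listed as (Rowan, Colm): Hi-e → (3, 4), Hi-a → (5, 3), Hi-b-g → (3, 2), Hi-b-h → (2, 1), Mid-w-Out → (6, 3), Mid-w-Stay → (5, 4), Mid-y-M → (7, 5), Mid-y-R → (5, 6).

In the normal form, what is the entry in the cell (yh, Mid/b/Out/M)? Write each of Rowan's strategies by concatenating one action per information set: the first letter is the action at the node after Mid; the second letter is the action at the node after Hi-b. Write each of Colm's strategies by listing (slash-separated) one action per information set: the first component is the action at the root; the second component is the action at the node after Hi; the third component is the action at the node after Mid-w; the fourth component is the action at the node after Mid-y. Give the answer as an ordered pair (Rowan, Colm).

Trace the play path from the root:
  Colm plays Mid
  Rowan plays y at [Mid]
  Colm plays M at [Mid-y]
→ terminal payoff (7, 5).
(Rowan's choice at the node after Hi-b is never reached on this path, so it doesn't affect the outcome.)

(7, 5)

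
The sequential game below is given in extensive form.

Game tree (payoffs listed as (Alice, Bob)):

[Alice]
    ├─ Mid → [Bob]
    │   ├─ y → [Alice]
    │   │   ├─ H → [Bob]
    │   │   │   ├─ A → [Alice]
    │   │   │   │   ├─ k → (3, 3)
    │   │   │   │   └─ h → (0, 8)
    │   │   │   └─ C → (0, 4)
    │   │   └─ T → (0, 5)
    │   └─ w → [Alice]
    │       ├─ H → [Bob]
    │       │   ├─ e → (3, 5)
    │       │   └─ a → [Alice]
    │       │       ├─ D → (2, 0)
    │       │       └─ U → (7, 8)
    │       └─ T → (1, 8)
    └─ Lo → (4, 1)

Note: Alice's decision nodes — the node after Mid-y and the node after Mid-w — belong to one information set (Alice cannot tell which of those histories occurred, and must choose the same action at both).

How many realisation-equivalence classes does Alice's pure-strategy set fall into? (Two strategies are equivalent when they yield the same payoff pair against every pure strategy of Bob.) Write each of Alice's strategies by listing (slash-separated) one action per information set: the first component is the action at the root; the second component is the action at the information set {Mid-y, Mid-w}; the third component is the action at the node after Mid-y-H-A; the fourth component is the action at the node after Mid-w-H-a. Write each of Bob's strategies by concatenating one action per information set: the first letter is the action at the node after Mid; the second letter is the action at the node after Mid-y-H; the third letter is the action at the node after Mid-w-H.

6

Alice has 16 pure strategies: Mid/H/k/D, Mid/H/k/U, Mid/H/h/D, Mid/H/h/U, Mid/T/k/D, Mid/T/k/U, Mid/T/h/D, Mid/T/h/U, Lo/H/k/D, Lo/H/k/U, Lo/H/h/D, Lo/H/h/U, Lo/T/k/D, Lo/T/k/U, Lo/T/h/D, Lo/T/h/U. Columns: yAe, yAa, yCe, yCa, wAe, wAa, wCe, wCa.
{Mid/H/k/D} → row (3,3) (3,3) (0,4) (0,4) (3,5) (2,0) (3,5) (2,0)
{Mid/H/k/U} → row (3,3) (3,3) (0,4) (0,4) (3,5) (7,8) (3,5) (7,8)
{Mid/H/h/D} → row (0,8) (0,8) (0,4) (0,4) (3,5) (2,0) (3,5) (2,0)
{Mid/H/h/U} → row (0,8) (0,8) (0,4) (0,4) (3,5) (7,8) (3,5) (7,8)
{Mid/T/k/D, Mid/T/k/U, Mid/T/h/D, Mid/T/h/U} → row (0,5) (0,5) (0,5) (0,5) (1,8) (1,8) (1,8) (1,8)
{Lo/H/k/D, Lo/H/k/U, Lo/H/h/D, Lo/H/h/U, Lo/T/k/D, Lo/T/k/U, Lo/T/h/D, Lo/T/h/U} → row (4,1) (4,1) (4,1) (4,1) (4,1) (4,1) (4,1) (4,1)
That's 6 distinct rows out of 16 strategies.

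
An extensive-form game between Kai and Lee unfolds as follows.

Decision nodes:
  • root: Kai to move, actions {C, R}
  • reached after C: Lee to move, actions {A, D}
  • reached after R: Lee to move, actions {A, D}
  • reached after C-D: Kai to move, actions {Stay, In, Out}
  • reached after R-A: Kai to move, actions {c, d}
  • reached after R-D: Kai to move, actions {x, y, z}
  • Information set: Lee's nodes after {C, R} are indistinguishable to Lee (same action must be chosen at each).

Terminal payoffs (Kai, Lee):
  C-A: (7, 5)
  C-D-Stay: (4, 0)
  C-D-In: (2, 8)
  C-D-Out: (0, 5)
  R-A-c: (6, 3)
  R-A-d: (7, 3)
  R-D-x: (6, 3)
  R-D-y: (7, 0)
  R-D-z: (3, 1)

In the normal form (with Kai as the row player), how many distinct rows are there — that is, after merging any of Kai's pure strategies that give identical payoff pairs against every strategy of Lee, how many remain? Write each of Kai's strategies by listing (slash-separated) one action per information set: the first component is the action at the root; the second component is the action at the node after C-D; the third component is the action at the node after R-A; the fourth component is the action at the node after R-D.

Kai has 36 pure strategies: C/Stay/c/x, C/Stay/c/y, C/Stay/c/z, C/Stay/d/x, C/Stay/d/y, C/Stay/d/z, C/In/c/x, C/In/c/y, C/In/c/z, C/In/d/x, C/In/d/y, C/In/d/z, C/Out/c/x, C/Out/c/y, C/Out/c/z, C/Out/d/x, C/Out/d/y, C/Out/d/z, R/Stay/c/x, R/Stay/c/y, R/Stay/c/z, R/Stay/d/x, R/Stay/d/y, R/Stay/d/z, R/In/c/x, R/In/c/y, R/In/c/z, R/In/d/x, R/In/d/y, R/In/d/z, R/Out/c/x, R/Out/c/y, R/Out/c/z, R/Out/d/x, R/Out/d/y, R/Out/d/z. Columns: A, D.
{C/Stay/c/x, C/Stay/c/y, C/Stay/c/z, C/Stay/d/x, C/Stay/d/y, C/Stay/d/z} → row (7,5) (4,0)
{C/In/c/x, C/In/c/y, C/In/c/z, C/In/d/x, C/In/d/y, C/In/d/z} → row (7,5) (2,8)
{C/Out/c/x, C/Out/c/y, C/Out/c/z, C/Out/d/x, C/Out/d/y, C/Out/d/z} → row (7,5) (0,5)
{R/Stay/c/x, R/In/c/x, R/Out/c/x} → row (6,3) (6,3)
{R/Stay/c/y, R/In/c/y, R/Out/c/y} → row (6,3) (7,0)
{R/Stay/c/z, R/In/c/z, R/Out/c/z} → row (6,3) (3,1)
{R/Stay/d/x, R/In/d/x, R/Out/d/x} → row (7,3) (6,3)
{R/Stay/d/y, R/In/d/y, R/Out/d/y} → row (7,3) (7,0)
{R/Stay/d/z, R/In/d/z, R/Out/d/z} → row (7,3) (3,1)
That's 9 distinct rows out of 36 strategies.

9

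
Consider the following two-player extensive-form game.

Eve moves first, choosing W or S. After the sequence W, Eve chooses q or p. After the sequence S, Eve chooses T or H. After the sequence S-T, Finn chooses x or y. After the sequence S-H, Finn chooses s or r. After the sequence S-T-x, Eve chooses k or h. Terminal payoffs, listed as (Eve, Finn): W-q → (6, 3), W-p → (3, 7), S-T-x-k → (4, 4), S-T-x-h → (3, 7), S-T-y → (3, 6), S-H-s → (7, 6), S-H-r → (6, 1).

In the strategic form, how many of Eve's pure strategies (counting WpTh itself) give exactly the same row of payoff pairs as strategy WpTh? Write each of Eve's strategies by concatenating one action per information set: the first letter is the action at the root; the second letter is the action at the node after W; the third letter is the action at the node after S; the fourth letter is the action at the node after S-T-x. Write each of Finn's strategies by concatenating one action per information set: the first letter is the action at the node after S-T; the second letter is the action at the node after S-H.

Row for WpTh (columns xs, xr, ys, yr): (3,7) (3,7) (3,7) (3,7).
Under WpTh, Eve's choice at the node after S and at the node after S-T-x can never be reached regardless of what Finn does, so varying those choices leaves every outcome unchanged.
Holding the reachable choices fixed and varying the unreachable ones freely already gives 2 × 2 = 4 equivalent strategies.
No other strategy reproduces this row, so those 4 are the full class: WpTk, WpTh, WpHk, WpHh.

4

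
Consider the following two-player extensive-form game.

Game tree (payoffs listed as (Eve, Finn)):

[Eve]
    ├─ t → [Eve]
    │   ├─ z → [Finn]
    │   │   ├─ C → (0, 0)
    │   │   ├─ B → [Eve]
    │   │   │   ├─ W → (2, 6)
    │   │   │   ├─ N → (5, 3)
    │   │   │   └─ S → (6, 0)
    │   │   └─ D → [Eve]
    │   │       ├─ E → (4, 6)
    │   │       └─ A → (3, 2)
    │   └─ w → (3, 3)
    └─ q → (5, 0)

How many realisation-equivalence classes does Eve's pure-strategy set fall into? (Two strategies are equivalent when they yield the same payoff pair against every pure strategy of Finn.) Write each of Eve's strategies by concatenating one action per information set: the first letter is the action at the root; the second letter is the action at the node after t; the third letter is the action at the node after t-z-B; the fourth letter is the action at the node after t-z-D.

8

Eve has 24 pure strategies: tzWE, tzWA, tzNE, tzNA, tzSE, tzSA, twWE, twWA, twNE, twNA, twSE, twSA, qzWE, qzWA, qzNE, qzNA, qzSE, qzSA, qwWE, qwWA, qwNE, qwNA, qwSE, qwSA. Columns: C, B, D.
{tzWE} → row (0,0) (2,6) (4,6)
{tzWA} → row (0,0) (2,6) (3,2)
{tzNE} → row (0,0) (5,3) (4,6)
{tzNA} → row (0,0) (5,3) (3,2)
{tzSE} → row (0,0) (6,0) (4,6)
{tzSA} → row (0,0) (6,0) (3,2)
{twWE, twWA, twNE, twNA, twSE, twSA} → row (3,3) (3,3) (3,3)
{qzWE, qzWA, qzNE, qzNA, qzSE, qzSA, qwWE, qwWA, qwNE, qwNA, qwSE, qwSA} → row (5,0) (5,0) (5,0)
That's 8 distinct rows out of 24 strategies.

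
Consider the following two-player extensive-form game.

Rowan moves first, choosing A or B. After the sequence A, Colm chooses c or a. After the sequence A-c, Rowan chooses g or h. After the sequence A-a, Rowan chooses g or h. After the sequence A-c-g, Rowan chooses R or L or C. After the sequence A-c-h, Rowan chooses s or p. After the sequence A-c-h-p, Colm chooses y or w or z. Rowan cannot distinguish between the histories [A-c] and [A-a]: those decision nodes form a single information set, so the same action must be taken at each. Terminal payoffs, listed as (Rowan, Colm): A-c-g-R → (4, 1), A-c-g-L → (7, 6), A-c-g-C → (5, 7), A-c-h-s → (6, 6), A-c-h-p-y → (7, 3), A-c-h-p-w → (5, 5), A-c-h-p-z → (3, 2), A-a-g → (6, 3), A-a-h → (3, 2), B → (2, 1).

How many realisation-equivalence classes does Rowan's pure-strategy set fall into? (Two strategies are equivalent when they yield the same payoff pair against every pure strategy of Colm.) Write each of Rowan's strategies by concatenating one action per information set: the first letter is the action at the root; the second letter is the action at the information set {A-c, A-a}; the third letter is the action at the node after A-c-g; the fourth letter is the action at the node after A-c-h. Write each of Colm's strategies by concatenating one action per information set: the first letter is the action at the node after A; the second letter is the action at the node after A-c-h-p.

Rowan has 24 pure strategies: AgRs, AgRp, AgLs, AgLp, AgCs, AgCp, AhRs, AhRp, AhLs, AhLp, AhCs, AhCp, BgRs, BgRp, BgLs, BgLp, BgCs, BgCp, BhRs, BhRp, BhLs, BhLp, BhCs, BhCp. Columns: cy, cw, cz, ay, aw, az.
{AgRs, AgRp} → row (4,1) (4,1) (4,1) (6,3) (6,3) (6,3)
{AgLs, AgLp} → row (7,6) (7,6) (7,6) (6,3) (6,3) (6,3)
{AgCs, AgCp} → row (5,7) (5,7) (5,7) (6,3) (6,3) (6,3)
{AhRs, AhLs, AhCs} → row (6,6) (6,6) (6,6) (3,2) (3,2) (3,2)
{AhRp, AhLp, AhCp} → row (7,3) (5,5) (3,2) (3,2) (3,2) (3,2)
{BgRs, BgRp, BgLs, BgLp, BgCs, BgCp, BhRs, BhRp, BhLs, BhLp, BhCs, BhCp} → row (2,1) (2,1) (2,1) (2,1) (2,1) (2,1)
That's 6 distinct rows out of 24 strategies.

6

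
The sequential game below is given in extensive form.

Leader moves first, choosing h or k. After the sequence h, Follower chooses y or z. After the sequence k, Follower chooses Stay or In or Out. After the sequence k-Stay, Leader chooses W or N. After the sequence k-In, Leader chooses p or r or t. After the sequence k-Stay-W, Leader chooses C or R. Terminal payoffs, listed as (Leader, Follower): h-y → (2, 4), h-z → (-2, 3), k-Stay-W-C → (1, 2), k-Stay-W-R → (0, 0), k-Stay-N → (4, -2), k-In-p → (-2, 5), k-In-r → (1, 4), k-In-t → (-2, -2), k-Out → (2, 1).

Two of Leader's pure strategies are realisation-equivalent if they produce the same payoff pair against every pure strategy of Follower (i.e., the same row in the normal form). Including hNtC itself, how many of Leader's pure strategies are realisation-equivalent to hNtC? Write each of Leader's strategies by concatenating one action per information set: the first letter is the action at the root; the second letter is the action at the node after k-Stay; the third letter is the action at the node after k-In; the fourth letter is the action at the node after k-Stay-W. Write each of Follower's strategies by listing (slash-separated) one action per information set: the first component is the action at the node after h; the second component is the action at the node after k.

Row for hNtC (columns y/Stay, y/In, y/Out, z/Stay, z/In, z/Out): (2,4) (2,4) (2,4) (-2,3) (-2,3) (-2,3).
Under hNtC, Leader's choice at the node after k-Stay and at the node after k-In and at the node after k-Stay-W can never be reached regardless of what Follower does, so varying those choices leaves every outcome unchanged.
Holding the reachable choices fixed and varying the unreachable ones freely already gives 2 × 3 × 2 = 12 equivalent strategies.
No other strategy reproduces this row, so those 12 are the full class: hWpC, hWpR, hWrC, hWrR, hWtC, hWtR, hNpC, hNpR, hNrC, hNrR, hNtC, hNtR.

12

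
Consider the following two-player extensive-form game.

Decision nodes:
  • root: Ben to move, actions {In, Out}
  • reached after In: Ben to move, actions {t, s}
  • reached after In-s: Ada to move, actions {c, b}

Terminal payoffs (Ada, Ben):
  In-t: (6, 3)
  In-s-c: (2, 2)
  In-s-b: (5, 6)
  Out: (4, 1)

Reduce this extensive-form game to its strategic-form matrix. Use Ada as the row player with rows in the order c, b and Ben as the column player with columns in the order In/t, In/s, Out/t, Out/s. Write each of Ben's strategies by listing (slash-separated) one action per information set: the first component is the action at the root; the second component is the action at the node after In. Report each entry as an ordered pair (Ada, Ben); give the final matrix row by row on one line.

         In/t     In/s    Out/t    Out/s
   c    (6,3)    (2,2)    (4,1)    (4,1)
   b    (6,3)    (5,6)    (4,1)    (4,1)

c: (6,3) (2,2) (4,1) (4,1) | b: (6,3) (5,6) (4,1) (4,1)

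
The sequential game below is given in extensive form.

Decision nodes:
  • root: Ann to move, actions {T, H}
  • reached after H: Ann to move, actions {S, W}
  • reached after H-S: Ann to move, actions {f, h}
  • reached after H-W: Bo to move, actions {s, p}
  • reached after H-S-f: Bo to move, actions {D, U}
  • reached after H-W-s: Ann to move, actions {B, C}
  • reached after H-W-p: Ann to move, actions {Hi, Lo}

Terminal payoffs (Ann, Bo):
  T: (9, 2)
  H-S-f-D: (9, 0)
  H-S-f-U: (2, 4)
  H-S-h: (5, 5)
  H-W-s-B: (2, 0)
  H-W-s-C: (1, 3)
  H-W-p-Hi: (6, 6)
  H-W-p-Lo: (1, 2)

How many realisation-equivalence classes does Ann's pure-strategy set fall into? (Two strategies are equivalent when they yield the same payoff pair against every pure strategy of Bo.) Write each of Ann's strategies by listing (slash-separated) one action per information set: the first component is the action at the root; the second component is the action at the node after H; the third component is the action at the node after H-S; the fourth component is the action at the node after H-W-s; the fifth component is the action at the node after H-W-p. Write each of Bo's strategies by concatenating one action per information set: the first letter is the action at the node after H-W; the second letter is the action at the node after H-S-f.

7

Ann has 32 pure strategies: T/S/f/B/Hi, T/S/f/B/Lo, T/S/f/C/Hi, T/S/f/C/Lo, T/S/h/B/Hi, T/S/h/B/Lo, T/S/h/C/Hi, T/S/h/C/Lo, T/W/f/B/Hi, T/W/f/B/Lo, T/W/f/C/Hi, T/W/f/C/Lo, T/W/h/B/Hi, T/W/h/B/Lo, T/W/h/C/Hi, T/W/h/C/Lo, H/S/f/B/Hi, H/S/f/B/Lo, H/S/f/C/Hi, H/S/f/C/Lo, H/S/h/B/Hi, H/S/h/B/Lo, H/S/h/C/Hi, H/S/h/C/Lo, H/W/f/B/Hi, H/W/f/B/Lo, H/W/f/C/Hi, H/W/f/C/Lo, H/W/h/B/Hi, H/W/h/B/Lo, H/W/h/C/Hi, H/W/h/C/Lo. Columns: sD, sU, pD, pU.
{T/S/f/B/Hi, T/S/f/B/Lo, T/S/f/C/Hi, T/S/f/C/Lo, T/S/h/B/Hi, T/S/h/B/Lo, T/S/h/C/Hi, T/S/h/C/Lo, T/W/f/B/Hi, T/W/f/B/Lo, T/W/f/C/Hi, T/W/f/C/Lo, T/W/h/B/Hi, T/W/h/B/Lo, T/W/h/C/Hi, T/W/h/C/Lo} → row (9,2) (9,2) (9,2) (9,2)
{H/S/f/B/Hi, H/S/f/B/Lo, H/S/f/C/Hi, H/S/f/C/Lo} → row (9,0) (2,4) (9,0) (2,4)
{H/S/h/B/Hi, H/S/h/B/Lo, H/S/h/C/Hi, H/S/h/C/Lo} → row (5,5) (5,5) (5,5) (5,5)
{H/W/f/B/Hi, H/W/h/B/Hi} → row (2,0) (2,0) (6,6) (6,6)
{H/W/f/B/Lo, H/W/h/B/Lo} → row (2,0) (2,0) (1,2) (1,2)
{H/W/f/C/Hi, H/W/h/C/Hi} → row (1,3) (1,3) (6,6) (6,6)
{H/W/f/C/Lo, H/W/h/C/Lo} → row (1,3) (1,3) (1,2) (1,2)
That's 7 distinct rows out of 32 strategies.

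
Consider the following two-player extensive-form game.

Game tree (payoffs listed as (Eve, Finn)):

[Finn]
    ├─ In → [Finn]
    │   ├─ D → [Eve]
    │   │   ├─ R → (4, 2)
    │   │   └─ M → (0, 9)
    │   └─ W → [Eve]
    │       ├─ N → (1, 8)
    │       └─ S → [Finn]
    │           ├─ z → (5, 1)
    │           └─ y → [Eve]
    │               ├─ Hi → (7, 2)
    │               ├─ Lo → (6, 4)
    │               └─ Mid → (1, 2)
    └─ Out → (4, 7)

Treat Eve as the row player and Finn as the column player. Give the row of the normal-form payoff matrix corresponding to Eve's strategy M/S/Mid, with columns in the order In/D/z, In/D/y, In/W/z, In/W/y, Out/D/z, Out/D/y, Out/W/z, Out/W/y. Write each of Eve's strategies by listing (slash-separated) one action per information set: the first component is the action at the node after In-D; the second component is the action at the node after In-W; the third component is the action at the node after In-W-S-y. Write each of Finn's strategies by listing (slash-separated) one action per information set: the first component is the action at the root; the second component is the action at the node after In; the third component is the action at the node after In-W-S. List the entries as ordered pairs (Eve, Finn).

(0,9) (0,9) (5,1) (1,2) (4,7) (4,7) (4,7) (4,7)

vs In/D/z: Finn plays In → Finn plays D at [In] → Eve plays M at [In-D] → (0, 9)
vs In/D/y: Finn plays In → Finn plays D at [In] → Eve plays M at [In-D] → (0, 9)
vs In/W/z: Finn plays In → Finn plays W at [In] → Eve plays S at [In-W] → Finn plays z at [In-W-S] → (5, 1)
vs In/W/y: Finn plays In → Finn plays W at [In] → Eve plays S at [In-W] → Finn plays y at [In-W-S] → Eve plays Mid at [In-W-S-y] → (1, 2)
vs Out/D/z: Finn plays Out → (4, 7)
vs Out/D/y: Finn plays Out → (4, 7)
vs Out/W/z: Finn plays Out → (4, 7)
vs Out/W/y: Finn plays Out → (4, 7)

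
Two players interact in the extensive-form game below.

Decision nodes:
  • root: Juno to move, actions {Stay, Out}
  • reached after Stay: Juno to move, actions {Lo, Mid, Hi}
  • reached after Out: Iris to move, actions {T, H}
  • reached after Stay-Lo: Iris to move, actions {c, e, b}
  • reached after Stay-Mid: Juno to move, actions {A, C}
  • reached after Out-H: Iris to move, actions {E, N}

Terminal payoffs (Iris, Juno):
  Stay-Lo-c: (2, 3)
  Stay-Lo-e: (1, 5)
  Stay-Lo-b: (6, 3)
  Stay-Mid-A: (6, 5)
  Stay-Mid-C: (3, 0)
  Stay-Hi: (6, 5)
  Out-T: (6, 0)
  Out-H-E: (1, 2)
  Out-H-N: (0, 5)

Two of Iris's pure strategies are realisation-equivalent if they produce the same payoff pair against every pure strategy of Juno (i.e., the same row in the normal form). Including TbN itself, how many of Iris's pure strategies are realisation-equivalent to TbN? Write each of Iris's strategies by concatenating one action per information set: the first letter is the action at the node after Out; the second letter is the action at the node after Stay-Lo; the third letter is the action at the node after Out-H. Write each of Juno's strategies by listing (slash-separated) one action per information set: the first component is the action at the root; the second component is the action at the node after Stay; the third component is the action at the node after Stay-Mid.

Row for TbN (columns Stay/Lo/A, Stay/Lo/C, Stay/Mid/A, Stay/Mid/C, Stay/Hi/A, Stay/Hi/C, Out/Lo/A, Out/Lo/C, Out/Mid/A, Out/Mid/C, Out/Hi/A, Out/Hi/C): (6,3) (6,3) (6,5) (3,0) (6,5) (6,5) (6,0) (6,0) (6,0) (6,0) (6,0) (6,0).
Under TbN, Iris's choice at the node after Out-H can never be reached regardless of what Juno does, so varying those choices leaves every outcome unchanged.
Holding the reachable choices fixed and varying the unreachable one freely already gives 2 equivalent strategies.
No other strategy reproduces this row, so those 2 are the full class: TbE, TbN.

2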